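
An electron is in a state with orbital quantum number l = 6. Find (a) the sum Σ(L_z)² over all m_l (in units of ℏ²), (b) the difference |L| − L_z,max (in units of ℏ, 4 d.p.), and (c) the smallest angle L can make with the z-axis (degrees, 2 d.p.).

Σ m_l² = 182, so Σ(L_z)² = 182 ℏ².
|L| − L_z,max = (√42 − 6)ℏ ≈ 0.4807ℏ.
cos θ_min = 6/√42, so θ_min ≈ 22.21°.

Σ(L_z)² = 182 ℏ²; |L|−L_z,max ≈ 0.4807ℏ; θ_min ≈ 22.21°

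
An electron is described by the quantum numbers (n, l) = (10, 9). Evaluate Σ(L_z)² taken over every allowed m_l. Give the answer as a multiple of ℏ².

The allowed m_l values are -9, -8, -7, -6, -5, -4, -3, -2, -1, 0, 1, 2, 3, 4, 5, 6, 7, 8, 9.
Summing m² from −9 to 9: Σ m_l² = 570.

Σ(L_z)² = 570 ℏ²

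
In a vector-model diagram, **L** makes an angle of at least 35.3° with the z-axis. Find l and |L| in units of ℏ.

l = 2, |L| = √6 ℏ ≈ 2.449ℏ

cos²θ_min = l/(l+1) = 0.6661.
Thus l = 0.6661/(1 − 0.6661) ≈ 2.
Then |L| = ℏ√(2·3) = √6 ℏ.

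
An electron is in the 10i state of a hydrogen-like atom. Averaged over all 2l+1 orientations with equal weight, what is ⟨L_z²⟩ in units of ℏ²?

⟨L_z²⟩ = 14 ℏ²

For 10i, l = 6.
m_l runs from −6 to 6, i.e. {-6, -5, -4, -3, -2, -1, 0, 1, 2, 3, 4, 5, 6}.
Average of L_z² over 13 states: 182/13 ℏ² = 14 ℏ².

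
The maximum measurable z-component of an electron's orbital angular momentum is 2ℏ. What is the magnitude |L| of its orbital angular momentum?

L_z,max = lℏ, so l = 2.
Then |L| = ℏ√(2·3) = √6 ℏ.

|L| = √6 ℏ ≈ 2.449ℏ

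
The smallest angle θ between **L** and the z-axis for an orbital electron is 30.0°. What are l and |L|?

l = 3, |L| = 2√3 ℏ ≈ 3.464ℏ

cos θ_min = l/√(l(l+1)) = √(l/(l+1)), so l/(l+1) = cos²(30.0°) = 0.7500.
Thus l = 0.7500/(1 − 0.7500) ≈ 3.
Then |L| = ℏ√(3·4) = 2√3 ℏ.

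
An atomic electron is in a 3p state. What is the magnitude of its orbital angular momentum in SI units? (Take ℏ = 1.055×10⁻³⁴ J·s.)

|L| = 1.492×10⁻³⁴ J·s

3p means n = 3, l = 1.
|L| = ℏ√(l(l+1)) = ℏ√(1·2) = √2 ℏ
Numerically, |L| = 1.414 × (1.055×10⁻³⁴ J·s) = 1.492×10⁻³⁴ J·s.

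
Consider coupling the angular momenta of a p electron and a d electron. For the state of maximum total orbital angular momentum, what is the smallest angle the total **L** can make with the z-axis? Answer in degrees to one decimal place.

Angular momentum addition gives L = |l₁ − l₂|, …, l₁ + l₂.
Allowed values: L = 1, 2, 3.
The maximum is L = 3, with |L_tot| = ℏ√(3·4) = 2√3 ℏ.
The minimum angle with z is arccos(3/√12) ≈ 30.0°.

θ_min ≈ 30.0°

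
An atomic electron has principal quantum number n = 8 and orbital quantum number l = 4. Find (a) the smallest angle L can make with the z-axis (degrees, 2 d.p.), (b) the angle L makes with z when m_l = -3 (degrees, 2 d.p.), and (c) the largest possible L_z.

cos θ_min = 4/√20, so θ_min ≈ 26.57°.
For m_l = -3: cos θ = -3/√20, θ ≈ 132.13°.
L_z,max = lℏ = 4ℏ.

θ_min ≈ 26.57°; θ(m_l=-3) ≈ 132.13°; L_z,max = 4ℏ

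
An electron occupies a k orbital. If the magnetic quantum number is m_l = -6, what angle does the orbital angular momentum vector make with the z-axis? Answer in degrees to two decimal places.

The letter k corresponds to l = 7.
|L|² = l(l+1)ℏ² = 56ℏ², so |L| = 2√14 ℏ.
L_z = m_l ℏ = −6ℏ.
cos θ = L_z/|L| = -6/√56, so θ ≈ 143.30°.

θ ≈ 143.30°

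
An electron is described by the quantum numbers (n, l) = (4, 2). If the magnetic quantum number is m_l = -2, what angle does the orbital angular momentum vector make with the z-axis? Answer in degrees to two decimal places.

|L|² = l(l+1)ℏ² = 6ℏ², so |L| = √6 ℏ.
L_z = m_l ℏ = −2ℏ.
cos θ = L_z/|L| = -2/√6, so θ ≈ 144.74°.

θ ≈ 144.74°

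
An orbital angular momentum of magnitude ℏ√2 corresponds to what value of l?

Since |L|² = l(l+1)ℏ², l(l+1) = 2.
Solving: l = 1.

l = 1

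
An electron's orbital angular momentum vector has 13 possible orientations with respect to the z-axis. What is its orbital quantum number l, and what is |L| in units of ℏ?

l = 6, |L| = √42 ℏ ≈ 6.481ℏ

13 = 2l + 1, so l = (13−1)/2 = 6.
|L| = ℏ√(l(l+1)) = ℏ√(6·7) = √42 ℏ.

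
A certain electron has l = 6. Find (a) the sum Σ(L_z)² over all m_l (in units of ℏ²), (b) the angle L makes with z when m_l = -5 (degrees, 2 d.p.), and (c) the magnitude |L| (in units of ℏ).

Σ m_l² = 182, so Σ(L_z)² = 182 ℏ².
For m_l = -5: cos θ = -5/√42, θ ≈ 140.49°.
|L| = ℏ√(6·7) = √42 ℏ ≈ 6.481ℏ.

Σ(L_z)² = 182 ℏ²; θ(m_l=-5) ≈ 140.49°; |L| = √42 ℏ ≈ 6.481ℏ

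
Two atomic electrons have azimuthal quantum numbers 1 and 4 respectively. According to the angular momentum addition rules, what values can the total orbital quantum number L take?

L runs from |1 − 4| = 3 to 1 + 4 = 5.
Allowed values: L = 3, 4, 5.

L = 3, 4, 5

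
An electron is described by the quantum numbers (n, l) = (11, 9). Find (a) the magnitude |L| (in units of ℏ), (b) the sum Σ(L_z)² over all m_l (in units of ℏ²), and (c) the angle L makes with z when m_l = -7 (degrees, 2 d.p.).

|L| = 3√10 ℏ ≈ 9.487ℏ; Σ(L_z)² = 570 ℏ²; θ(m_l=-7) ≈ 137.55°

|L| = ℏ√(9·10) = 3√10 ℏ ≈ 9.487ℏ.
Σ m_l² = 570, so Σ(L_z)² = 570 ℏ².
For m_l = -7: cos θ = -7/√90, θ ≈ 137.55°.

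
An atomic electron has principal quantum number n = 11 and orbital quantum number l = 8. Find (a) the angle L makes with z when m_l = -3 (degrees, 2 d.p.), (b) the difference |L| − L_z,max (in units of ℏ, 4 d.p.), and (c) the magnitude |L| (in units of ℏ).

For m_l = -3: cos θ = -3/√72, θ ≈ 110.70°.
|L| − L_z,max = (6√2 − 8)ℏ ≈ 0.4853ℏ.
|L| = ℏ√(8·9) = 6√2 ℏ ≈ 8.485ℏ.

θ(m_l=-3) ≈ 110.70°; |L|−L_z,max ≈ 0.4853ℏ; |L| = 6√2 ℏ ≈ 8.485ℏ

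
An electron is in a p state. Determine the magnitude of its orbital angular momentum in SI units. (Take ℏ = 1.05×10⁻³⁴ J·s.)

|L| = 1.48×10⁻³⁴ J·s

A p state has l = 1.
|L| = ℏ√(l(l+1)) = ℏ√(1·2) = √2 ℏ
Numerically, |L| = 1.414 × (1.05×10⁻³⁴ J·s) = 1.48×10⁻³⁴ J·s.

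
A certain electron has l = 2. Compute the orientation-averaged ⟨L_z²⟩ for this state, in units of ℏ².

m_l runs from −2 to 2, i.e. {-2, -1, 0, 1, 2}.
⟨L_z²⟩ = ℏ²·l(l+1)/3 = 2ℏ².

⟨L_z²⟩ = 2 ℏ²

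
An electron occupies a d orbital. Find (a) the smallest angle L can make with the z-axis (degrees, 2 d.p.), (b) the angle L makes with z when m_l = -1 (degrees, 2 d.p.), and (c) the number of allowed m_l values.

θ_min ≈ 35.26°; θ(m_l=-1) ≈ 114.09°; 5 values

For a d orbital, l = 2.
cos θ_min = 2/√6, so θ_min ≈ 35.26°.
For m_l = -1: cos θ = -1/√6, θ ≈ 114.09°.
There are 2l+1 = 5 values of m_l.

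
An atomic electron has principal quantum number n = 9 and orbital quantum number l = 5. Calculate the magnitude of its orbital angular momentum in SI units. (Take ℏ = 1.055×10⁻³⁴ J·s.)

|L| = ℏ√(l(l+1)) = ℏ√(5·6) = √30 ℏ
Numerically, |L| = 5.477 × (1.055×10⁻³⁴ J·s) = 5.778×10⁻³⁴ J·s.

|L| = 5.778×10⁻³⁴ J·s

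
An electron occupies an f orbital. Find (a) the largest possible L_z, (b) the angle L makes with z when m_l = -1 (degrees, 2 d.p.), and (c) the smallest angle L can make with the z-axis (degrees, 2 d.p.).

An f state has l = 3.
L_z,max = lℏ = 3ℏ.
For m_l = -1: cos θ = -1/√12, θ ≈ 106.78°.
cos θ_min = 3/√12, so θ_min ≈ 30.00°.

L_z,max = 3ℏ; θ(m_l=-1) ≈ 106.78°; θ_min ≈ 30.00°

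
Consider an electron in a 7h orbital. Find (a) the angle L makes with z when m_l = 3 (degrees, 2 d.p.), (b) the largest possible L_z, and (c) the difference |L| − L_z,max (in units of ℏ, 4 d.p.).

θ(m_l=3) ≈ 56.79°; L_z,max = 5ℏ; |L|−L_z,max ≈ 0.4772ℏ

For 7h, l = 5.
For m_l = 3: cos θ = 3/√30, θ ≈ 56.79°.
L_z,max = lℏ = 5ℏ.
|L| − L_z,max = (√30 − 5)ℏ ≈ 0.4772ℏ.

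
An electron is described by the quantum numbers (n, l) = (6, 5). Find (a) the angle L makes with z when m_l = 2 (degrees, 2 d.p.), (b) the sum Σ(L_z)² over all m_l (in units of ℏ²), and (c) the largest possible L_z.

For m_l = 2: cos θ = 2/√30, θ ≈ 68.58°.
Σ m_l² = 110, so Σ(L_z)² = 110 ℏ².
L_z,max = lℏ = 5ℏ.

θ(m_l=2) ≈ 68.58°; Σ(L_z)² = 110 ℏ²; L_z,max = 5ℏ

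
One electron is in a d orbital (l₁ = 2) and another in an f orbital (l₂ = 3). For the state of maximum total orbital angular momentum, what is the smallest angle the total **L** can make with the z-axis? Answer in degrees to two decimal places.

L runs from |2 − 3| = 1 to 2 + 3 = 5.
So L can be 1, 2, 3, 4, 5.
The maximum is L = 5, with |L_tot| = ℏ√(5·6) = √30 ℏ.
The minimum angle with z is arccos(5/√30) ≈ 24.09°.

θ_min ≈ 24.09°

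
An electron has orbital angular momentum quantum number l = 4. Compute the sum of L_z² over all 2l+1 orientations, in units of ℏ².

The allowed m_l values are -4, -3, -2, -1, 0, 1, 2, 3, 4.
Σ m_l² = 2·(1 + 4 + 9 + 16) = 60.

Σ(L_z)² = 60 ℏ²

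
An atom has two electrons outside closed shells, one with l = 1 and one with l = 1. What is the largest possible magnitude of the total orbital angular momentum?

By the triangle rule, |l₁ − l₂| ≤ L ≤ l₁ + l₂.
So L can be 0, 1, 2.
The largest magnitude corresponds to L = 2: |L_tot| = ℏ√(2·3) = √6 ℏ.

|L_tot|_max = √6 ℏ ≈ 2.449ℏ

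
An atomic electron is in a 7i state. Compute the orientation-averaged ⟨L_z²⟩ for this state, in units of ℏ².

7i means n = 7, l = 6.
The allowed m_l values are -6, -5, -4, -3, -2, -1, 0, 1, 2, 3, 4, 5, 6.
Average of L_z² over 13 states: 182/13 ℏ² = 14 ℏ².

⟨L_z²⟩ = 14 ℏ²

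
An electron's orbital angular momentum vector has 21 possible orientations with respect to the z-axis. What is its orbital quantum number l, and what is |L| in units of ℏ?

Since there are 2l+1 = 21 values of m_l, l = 10.
Then |L| = √(l(l+1)) ℏ = √110 ℏ.

l = 10, |L| = √110 ℏ ≈ 10.488ℏ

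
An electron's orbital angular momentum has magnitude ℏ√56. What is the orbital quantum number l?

l = 7

|L| = ℏ√(l(l+1)), so l(l+1) = 56.
The positive root is l = 7.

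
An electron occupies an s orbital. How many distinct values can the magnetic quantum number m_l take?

An s state has l = 0.
The number of m_l values is 2l + 1 = 2·0 + 1 = 1.

1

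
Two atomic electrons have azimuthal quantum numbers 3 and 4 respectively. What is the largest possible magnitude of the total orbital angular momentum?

The total orbital quantum number L ranges from |l₁ − l₂| to l₁ + l₂ in integer steps.
Allowed values: L = 1, 2, 3, 4, 5, 6, 7.
The largest magnitude corresponds to L = 7: |L_tot| = ℏ√(7·8) = 2√14 ℏ.

|L_tot|_max = 2√14 ℏ ≈ 7.483ℏ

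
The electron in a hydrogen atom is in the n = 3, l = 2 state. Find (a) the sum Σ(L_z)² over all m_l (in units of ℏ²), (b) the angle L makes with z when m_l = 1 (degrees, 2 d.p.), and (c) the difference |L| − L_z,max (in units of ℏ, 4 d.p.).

Σ m_l² = 10, so Σ(L_z)² = 10 ℏ².
For m_l = 1: cos θ = 1/√6, θ ≈ 65.91°.
|L| − L_z,max = (√6 − 2)ℏ ≈ 0.4495ℏ.

Σ(L_z)² = 10 ℏ²; θ(m_l=1) ≈ 65.91°; |L|−L_z,max ≈ 0.4495ℏ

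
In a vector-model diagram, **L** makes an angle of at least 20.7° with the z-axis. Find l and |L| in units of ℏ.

l = 7, |L| = 2√14 ℏ ≈ 7.483ℏ

At minimum angle, m_l = l, so cos θ = l/√(l(l+1)); cos²θ = l/(l+1) = 0.8751.
Solving: l = 7.
Then |L| = ℏ√(7·8) = 2√14 ℏ.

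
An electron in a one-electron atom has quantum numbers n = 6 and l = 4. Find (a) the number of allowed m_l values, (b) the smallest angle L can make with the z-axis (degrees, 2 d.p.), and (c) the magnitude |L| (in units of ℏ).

9 values; θ_min ≈ 26.57°; |L| = 2√5 ℏ ≈ 4.472ℏ

There are 2l+1 = 9 values of m_l.
cos θ_min = 4/√20, so θ_min ≈ 26.57°.
|L| = ℏ√(4·5) = 2√5 ℏ ≈ 4.472ℏ.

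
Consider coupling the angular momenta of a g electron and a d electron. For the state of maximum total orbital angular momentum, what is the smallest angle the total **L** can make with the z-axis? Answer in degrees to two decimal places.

L runs from |4 − 2| = 2 to 4 + 2 = 6.
So L can be 2, 3, 4, 5, 6.
The maximum is L = 6, with |L_tot| = ℏ√(6·7) = √42 ℏ.
The minimum angle with z is arccos(6/√42) ≈ 22.21°.

θ_min ≈ 22.21°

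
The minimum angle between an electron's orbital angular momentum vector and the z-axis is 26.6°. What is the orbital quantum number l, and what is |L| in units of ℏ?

l = 4, |L| = 2√5 ℏ ≈ 4.472ℏ

At minimum angle, m_l = l, so cos θ = l/√(l(l+1)); cos²θ = l/(l+1) = 0.7995.
Solving: l = 4.
Then |L| = ℏ√(4·5) = 2√5 ℏ.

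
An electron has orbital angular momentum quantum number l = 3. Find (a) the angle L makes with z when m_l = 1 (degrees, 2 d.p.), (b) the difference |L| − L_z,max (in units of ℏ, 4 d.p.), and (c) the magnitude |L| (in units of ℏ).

θ(m_l=1) ≈ 73.22°; |L|−L_z,max ≈ 0.4641ℏ; |L| = 2√3 ℏ ≈ 3.464ℏ

For m_l = 1: cos θ = 1/√12, θ ≈ 73.22°.
|L| − L_z,max = (2√3 − 3)ℏ ≈ 0.4641ℏ.
|L| = ℏ√(3·4) = 2√3 ℏ ≈ 3.464ℏ.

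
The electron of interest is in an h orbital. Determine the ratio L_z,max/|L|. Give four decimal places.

The letter h corresponds to l = 5.
|L| = √30 ℏ ≈ 5.4772ℏ, while L_z,max = lℏ = 5ℏ.
L_z,max/|L| = 5/√30 = 0.9129.

L_z,max/|L| = 0.9129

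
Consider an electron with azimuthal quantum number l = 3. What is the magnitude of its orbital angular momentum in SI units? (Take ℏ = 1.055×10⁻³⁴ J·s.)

|L| = ℏ√(l(l+1)) = ℏ√(3·4) = 2√3 ℏ
Numerically, |L| = 3.464 × (1.055×10⁻³⁴ J·s) = 3.655×10⁻³⁴ J·s.

|L| = 3.655×10⁻³⁴ J·s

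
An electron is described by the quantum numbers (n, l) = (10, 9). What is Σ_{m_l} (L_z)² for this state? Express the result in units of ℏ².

The allowed m_l values are -9, -8, -7, -6, -5, -4, -3, -2, -1, 0, 1, 2, 3, 4, 5, 6, 7, 8, 9.
Σ m_l² = 2·(1 + 4 + 9 + 16 + 25 + 36 + 49 + 64 + 81) = 570.

Σ(L_z)² = 570 ℏ²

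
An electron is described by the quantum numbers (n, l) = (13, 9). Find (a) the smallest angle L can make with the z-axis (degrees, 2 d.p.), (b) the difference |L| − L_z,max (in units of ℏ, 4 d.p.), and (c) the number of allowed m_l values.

cos θ_min = 9/√90, so θ_min ≈ 18.43°.
|L| − L_z,max = (3√10 − 9)ℏ ≈ 0.4868ℏ.
There are 2l+1 = 19 values of m_l.

θ_min ≈ 18.43°; |L|−L_z,max ≈ 0.4868ℏ; 19 values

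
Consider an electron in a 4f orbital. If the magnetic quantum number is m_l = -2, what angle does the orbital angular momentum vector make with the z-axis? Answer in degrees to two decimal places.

θ ≈ 125.26°

4f means n = 4, l = 3.
|L| = ℏ√(l(l+1)) = 2√3 ℏ.
L_z = m_l ℏ = −2ℏ.
cos θ = L_z/|L| = -2/√12, so θ ≈ 125.26°.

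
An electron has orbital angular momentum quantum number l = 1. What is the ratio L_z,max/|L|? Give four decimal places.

L_z,max/|L| = 0.7071

|L| = √2 ℏ ≈ 1.4142ℏ, while L_z,max = lℏ = 1ℏ.
L_z,max/|L| = 1/√2 = 0.7071.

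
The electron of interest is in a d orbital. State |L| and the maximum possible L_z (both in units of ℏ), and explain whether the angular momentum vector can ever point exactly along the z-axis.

The letter d corresponds to l = 2.
|L| = √6 ℏ ≈ 2.4495ℏ, while L_z,max = lℏ = 2ℏ.
Since |L| > L_z,max, the vector can never point exactly along z; the closest it comes is θ_min = arccos(2/√6) ≈ 35.3°.

No: L_z,max = 2ℏ < |L| = √6 ℏ ≈ 2.449ℏ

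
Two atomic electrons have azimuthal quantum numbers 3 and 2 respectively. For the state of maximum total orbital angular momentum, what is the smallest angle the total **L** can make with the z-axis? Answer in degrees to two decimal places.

θ_min ≈ 24.09°

The total orbital quantum number L ranges from |l₁ − l₂| to l₁ + l₂ in integer steps.
L ∈ {1, 2, 3, 4, 5}.
The maximum is L = 5, with |L_tot| = ℏ√(5·6) = √30 ℏ.
The minimum angle with z is arccos(5/√30) ≈ 24.09°.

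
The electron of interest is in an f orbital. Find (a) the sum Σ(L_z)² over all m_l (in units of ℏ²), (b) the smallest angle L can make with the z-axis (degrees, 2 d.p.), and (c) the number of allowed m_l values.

An f state has l = 3.
Σ m_l² = 28, so Σ(L_z)² = 28 ℏ².
cos θ_min = 3/√12, so θ_min ≈ 30.00°.
There are 2l+1 = 7 values of m_l.

Σ(L_z)² = 28 ℏ²; θ_min ≈ 30.00°; 7 values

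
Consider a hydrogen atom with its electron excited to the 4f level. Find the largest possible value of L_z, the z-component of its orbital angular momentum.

The 4f level has l = 3.
L_z = m_l ℏ with m_l ∈ {−3, …, 3}; the maximum is m_l = 3.

L_z,max = 3ℏ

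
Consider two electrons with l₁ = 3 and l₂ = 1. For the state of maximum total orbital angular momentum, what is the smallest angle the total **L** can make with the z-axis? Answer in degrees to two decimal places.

θ_min ≈ 26.57°

L runs from |3 − 1| = 2 to 3 + 1 = 4.
L ∈ {2, 3, 4}.
The maximum is L = 4, with |L_tot| = ℏ√(4·5) = 2√5 ℏ.
The minimum angle with z is arccos(4/√20) ≈ 26.57°.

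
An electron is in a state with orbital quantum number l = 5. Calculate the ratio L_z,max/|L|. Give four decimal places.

L_z,max/|L| = 0.9129

|L| = √30 ℏ ≈ 5.4772ℏ, while L_z,max = lℏ = 5ℏ.
L_z,max/|L| = 5/√30 = 0.9129.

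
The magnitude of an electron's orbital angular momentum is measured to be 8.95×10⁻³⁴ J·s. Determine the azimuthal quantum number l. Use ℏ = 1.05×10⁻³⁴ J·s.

l = 8

In units of ℏ, |L| ≈ 8.524.
l(l+1) ≈ 8.524² ≈ 72.66, so l = 8.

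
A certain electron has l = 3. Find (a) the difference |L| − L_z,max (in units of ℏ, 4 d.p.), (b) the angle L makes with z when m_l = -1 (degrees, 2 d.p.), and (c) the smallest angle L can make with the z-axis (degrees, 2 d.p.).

|L| − L_z,max = (2√3 − 3)ℏ ≈ 0.4641ℏ.
For m_l = -1: cos θ = -1/√12, θ ≈ 106.78°.
cos θ_min = 3/√12, so θ_min ≈ 30.00°.

|L|−L_z,max ≈ 0.4641ℏ; θ(m_l=-1) ≈ 106.78°; θ_min ≈ 30.00°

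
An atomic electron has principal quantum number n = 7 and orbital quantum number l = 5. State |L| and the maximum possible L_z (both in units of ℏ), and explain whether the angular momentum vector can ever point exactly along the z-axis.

No: L_z,max = 5ℏ < |L| = √30 ℏ ≈ 5.477ℏ

|L| = √30 ℏ ≈ 5.4772ℏ, while L_z,max = lℏ = 5ℏ.
Since |L| > L_z,max, the vector can never point exactly along z; the closest it comes is θ_min = arccos(5/√30) ≈ 24.1°.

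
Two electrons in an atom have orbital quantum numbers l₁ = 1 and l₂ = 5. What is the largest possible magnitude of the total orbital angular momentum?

|L_tot|_max = √42 ℏ ≈ 6.481ℏ

By the triangle rule, |l₁ − l₂| ≤ L ≤ l₁ + l₂.
So L can be 4, 5, 6.
The largest magnitude corresponds to L = 6: |L_tot| = ℏ√(6·7) = √42 ℏ.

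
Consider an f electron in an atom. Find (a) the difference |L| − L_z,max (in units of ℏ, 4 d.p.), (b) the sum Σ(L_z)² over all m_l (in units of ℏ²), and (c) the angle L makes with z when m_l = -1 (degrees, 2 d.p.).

|L|−L_z,max ≈ 0.4641ℏ; Σ(L_z)² = 28 ℏ²; θ(m_l=-1) ≈ 106.78°

For an f orbital, l = 3.
|L| − L_z,max = (2√3 − 3)ℏ ≈ 0.4641ℏ.
Σ m_l² = 28, so Σ(L_z)² = 28 ℏ².
For m_l = -1: cos θ = -1/√12, θ ≈ 106.78°.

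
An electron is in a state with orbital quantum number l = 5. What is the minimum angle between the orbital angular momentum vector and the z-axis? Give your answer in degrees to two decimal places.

|L| = ℏ√(l(l+1)) = √30 ℏ.
The smallest angle corresponds to the largest L_z, i.e. m_l = l = 5, giving L_z = 5ℏ.
cos θ_min = 5/√30, so θ_min ≈ 24.09°.

θ_min ≈ 24.09°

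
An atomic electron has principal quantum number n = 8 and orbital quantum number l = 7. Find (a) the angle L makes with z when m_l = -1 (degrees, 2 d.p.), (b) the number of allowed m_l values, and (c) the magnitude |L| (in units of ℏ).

θ(m_l=-1) ≈ 97.68°; 15 values; |L| = 2√14 ℏ ≈ 7.483ℏ

For m_l = -1: cos θ = -1/√56, θ ≈ 97.68°.
There are 2l+1 = 15 values of m_l.
|L| = ℏ√(7·8) = 2√14 ℏ ≈ 7.483ℏ.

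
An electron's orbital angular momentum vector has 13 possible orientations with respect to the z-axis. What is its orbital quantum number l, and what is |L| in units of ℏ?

l = 6, |L| = √42 ℏ ≈ 6.481ℏ

Since there are 2l+1 = 13 values of m_l, l = 6.
|L| = ℏ√(l(l+1)) = ℏ√(6·7) = √42 ℏ.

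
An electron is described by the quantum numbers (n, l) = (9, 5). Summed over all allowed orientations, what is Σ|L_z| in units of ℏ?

m_l runs from −5 to 5, i.e. {-5, -4, -3, -2, -1, 0, 1, 2, 3, 4, 5}.
Σ|m_l| = l(l+1) = 30.

Σ|L_z| = 30 ℏ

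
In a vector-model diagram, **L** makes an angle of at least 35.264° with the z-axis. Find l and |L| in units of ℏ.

l = 2, |L| = √6 ℏ ≈ 2.449ℏ

At minimum angle, m_l = l, so cos θ = l/√(l(l+1)); cos²θ = l/(l+1) = 0.6667.
Thus l = 0.6667/(1 − 0.6667) ≈ 2.
Then |L| = ℏ√(2·3) = √6 ℏ.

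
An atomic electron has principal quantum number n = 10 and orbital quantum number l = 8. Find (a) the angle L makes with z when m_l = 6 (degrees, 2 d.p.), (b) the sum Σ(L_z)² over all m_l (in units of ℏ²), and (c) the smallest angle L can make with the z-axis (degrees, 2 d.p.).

For m_l = 6: cos θ = 6/√72, θ ≈ 45.00°.
Σ m_l² = 408, so Σ(L_z)² = 408 ℏ².
cos θ_min = 8/√72, so θ_min ≈ 19.47°.

θ(m_l=6) ≈ 45.00°; Σ(L_z)² = 408 ℏ²; θ_min ≈ 19.47°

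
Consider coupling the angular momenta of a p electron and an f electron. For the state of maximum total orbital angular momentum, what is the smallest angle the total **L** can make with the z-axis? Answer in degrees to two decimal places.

θ_min ≈ 26.57°

Angular momentum addition gives L = |l₁ − l₂|, …, l₁ + l₂.
So L can be 2, 3, 4.
The maximum is L = 4, with |L_tot| = ℏ√(4·5) = 2√5 ℏ.
The minimum angle with z is arccos(4/√20) ≈ 26.57°.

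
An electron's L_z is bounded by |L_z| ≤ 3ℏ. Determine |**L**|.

The maximum L_z equals lℏ, giving l = 3.
|L| = √(l(l+1)) ℏ = 2√3 ℏ.

|L| = 2√3 ℏ ≈ 3.464ℏ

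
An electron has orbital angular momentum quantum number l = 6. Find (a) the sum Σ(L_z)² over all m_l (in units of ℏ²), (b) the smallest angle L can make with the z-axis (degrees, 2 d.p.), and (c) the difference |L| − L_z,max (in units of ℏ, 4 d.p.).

Σ(L_z)² = 182 ℏ²; θ_min ≈ 22.21°; |L|−L_z,max ≈ 0.4807ℏ

Σ m_l² = 182, so Σ(L_z)² = 182 ℏ².
cos θ_min = 6/√42, so θ_min ≈ 22.21°.
|L| − L_z,max = (√42 − 6)ℏ ≈ 0.4807ℏ.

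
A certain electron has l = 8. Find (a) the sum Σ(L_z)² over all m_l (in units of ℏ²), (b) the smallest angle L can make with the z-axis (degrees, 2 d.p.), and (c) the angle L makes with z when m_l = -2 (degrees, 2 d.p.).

Σ m_l² = 408, so Σ(L_z)² = 408 ℏ².
cos θ_min = 8/√72, so θ_min ≈ 19.47°.
For m_l = -2: cos θ = -2/√72, θ ≈ 103.63°.

Σ(L_z)² = 408 ℏ²; θ_min ≈ 19.47°; θ(m_l=-2) ≈ 103.63°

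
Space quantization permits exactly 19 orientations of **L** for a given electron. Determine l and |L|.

2l + 1 = 19 ⇒ l = 9.
Then |L| = √(l(l+1)) ℏ = 3√10 ℏ.

l = 9, |L| = 3√10 ℏ ≈ 9.487ℏ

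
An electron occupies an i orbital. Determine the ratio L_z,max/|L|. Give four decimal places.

The letter i corresponds to l = 6.
|L| = √42 ℏ ≈ 6.4807ℏ, while L_z,max = lℏ = 6ℏ.
L_z,max/|L| = 6/√42 = 0.9258.

L_z,max/|L| = 0.9258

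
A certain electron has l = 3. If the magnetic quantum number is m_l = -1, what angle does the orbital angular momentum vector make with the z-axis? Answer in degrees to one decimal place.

θ ≈ 106.8°

|L| = √(l(l+1)) ℏ = 2√3 ℏ.
L_z = m_l ℏ = −1ℏ.
cos θ = L_z/|L| = -1/√12, so θ ≈ 106.8°.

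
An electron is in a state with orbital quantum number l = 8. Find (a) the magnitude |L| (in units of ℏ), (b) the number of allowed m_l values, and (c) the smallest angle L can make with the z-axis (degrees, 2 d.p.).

|L| = 6√2 ℏ ≈ 8.485ℏ; 17 values; θ_min ≈ 19.47°

|L| = ℏ√(8·9) = 6√2 ℏ ≈ 8.485ℏ.
There are 2l+1 = 17 values of m_l.
cos θ_min = 8/√72, so θ_min ≈ 19.47°.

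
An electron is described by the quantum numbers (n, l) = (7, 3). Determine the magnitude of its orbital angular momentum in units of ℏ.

|L| = ℏ√(l(l+1)) = ℏ√(3·4) = 2√3 ℏ

|L| = 2√3 ℏ ≈ 3.464ℏ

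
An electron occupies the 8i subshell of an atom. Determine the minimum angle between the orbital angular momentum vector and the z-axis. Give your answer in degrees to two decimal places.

For 8i, l = 6.
|L| = ℏ√(l(l+1)) = √42 ℏ.
The smallest angle corresponds to the largest L_z, i.e. m_l = l = 6, giving L_z = 6ℏ.
cos θ_min = 6/√42, so θ_min ≈ 22.21°.

θ_min ≈ 22.21°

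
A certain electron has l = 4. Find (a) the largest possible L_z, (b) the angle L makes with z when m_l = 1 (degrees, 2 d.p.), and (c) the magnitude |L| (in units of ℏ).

L_z,max = lℏ = 4ℏ.
For m_l = 1: cos θ = 1/√20, θ ≈ 77.08°.
|L| = ℏ√(4·5) = 2√5 ℏ ≈ 4.472ℏ.

L_z,max = 4ℏ; θ(m_l=1) ≈ 77.08°; |L| = 2√5 ℏ ≈ 4.472ℏ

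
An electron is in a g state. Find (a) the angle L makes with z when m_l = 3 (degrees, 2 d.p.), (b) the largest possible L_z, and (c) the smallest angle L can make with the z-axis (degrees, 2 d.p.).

θ(m_l=3) ≈ 47.87°; L_z,max = 4ℏ; θ_min ≈ 26.57°

G corresponds to l = 4.
For m_l = 3: cos θ = 3/√20, θ ≈ 47.87°.
L_z,max = lℏ = 4ℏ.
cos θ_min = 4/√20, so θ_min ≈ 26.57°.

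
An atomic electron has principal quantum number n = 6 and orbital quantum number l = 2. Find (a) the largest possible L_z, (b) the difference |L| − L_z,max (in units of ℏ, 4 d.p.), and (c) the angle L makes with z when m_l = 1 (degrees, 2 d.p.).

L_z,max = 2ℏ; |L|−L_z,max ≈ 0.4495ℏ; θ(m_l=1) ≈ 65.91°

L_z,max = lℏ = 2ℏ.
|L| − L_z,max = (√6 − 2)ℏ ≈ 0.4495ℏ.
For m_l = 1: cos θ = 1/√6, θ ≈ 65.91°.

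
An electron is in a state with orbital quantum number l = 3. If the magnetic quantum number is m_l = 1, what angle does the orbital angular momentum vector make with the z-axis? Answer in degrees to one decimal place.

θ ≈ 73.2°

|L|² = l(l+1)ℏ² = 12ℏ², so |L| = 2√3 ℏ.
L_z = m_l ℏ = 1ℏ.
cos θ = L_z/|L| = 1/√12, so θ ≈ 73.2°.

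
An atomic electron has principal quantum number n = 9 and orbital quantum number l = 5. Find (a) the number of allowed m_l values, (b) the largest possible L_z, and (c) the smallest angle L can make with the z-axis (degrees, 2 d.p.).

11 values; L_z,max = 5ℏ; θ_min ≈ 24.09°

There are 2l+1 = 11 values of m_l.
L_z,max = lℏ = 5ℏ.
cos θ_min = 5/√30, so θ_min ≈ 24.09°.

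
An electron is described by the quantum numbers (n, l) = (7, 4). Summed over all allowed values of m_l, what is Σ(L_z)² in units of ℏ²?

Σ(L_z)² = 60 ℏ²

m_l runs from −4 to 4, i.e. {-4, -3, -2, -1, 0, 1, 2, 3, 4}.
Σ m_l² = l(l+1)(2l+1)/3 = 4·5·9/3 = 60.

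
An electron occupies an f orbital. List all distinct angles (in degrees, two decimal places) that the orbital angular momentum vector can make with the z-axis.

θ ∈ {30.00°, 54.74°, 73.22°, 90.00°, 106.78°, 125.26°, 150.00°}

The letter f corresponds to l = 3.
|L| = √(l(l+1)) ℏ = 2√3 ℏ.
cos θ = m_l/√12 for each m_l ∈ {-3, -2, -1, 0, 1, 2, 3}.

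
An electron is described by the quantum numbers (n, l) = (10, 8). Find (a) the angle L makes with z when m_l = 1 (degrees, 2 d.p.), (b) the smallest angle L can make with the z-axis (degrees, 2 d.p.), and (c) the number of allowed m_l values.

θ(m_l=1) ≈ 83.23°; θ_min ≈ 19.47°; 17 values

For m_l = 1: cos θ = 1/√72, θ ≈ 83.23°.
cos θ_min = 8/√72, so θ_min ≈ 19.47°.
There are 2l+1 = 17 values of m_l.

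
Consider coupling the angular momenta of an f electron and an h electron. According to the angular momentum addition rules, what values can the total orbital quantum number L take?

L = 2, 3, 4, 5, 6, 7, 8

Angular momentum addition gives L = |l₁ − l₂|, …, l₁ + l₂.
Allowed values: L = 2, 3, 4, 5, 6, 7, 8.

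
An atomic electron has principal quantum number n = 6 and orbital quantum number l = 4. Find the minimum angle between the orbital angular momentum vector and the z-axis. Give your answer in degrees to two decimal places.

θ_min ≈ 26.57°

|L| = √(l(l+1)) ℏ = 2√5 ℏ.
The smallest angle corresponds to the largest L_z, i.e. m_l = l = 4, giving L_z = 4ℏ.
cos θ_min = 4/√20, so θ_min ≈ 26.57°.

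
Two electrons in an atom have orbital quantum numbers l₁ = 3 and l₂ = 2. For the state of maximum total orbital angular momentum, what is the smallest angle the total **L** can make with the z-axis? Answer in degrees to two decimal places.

L runs from |3 − 2| = 1 to 3 + 2 = 5.
Allowed values: L = 1, 2, 3, 4, 5.
The maximum is L = 5, with |L_tot| = ℏ√(5·6) = √30 ℏ.
The minimum angle with z is arccos(5/√30) ≈ 24.09°.

θ_min ≈ 24.09°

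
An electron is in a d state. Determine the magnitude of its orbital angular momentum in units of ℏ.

|L| = √6 ℏ ≈ 2.449ℏ

A d state has l = 2.
|L| = ℏ√(l(l+1)) = ℏ√(2·3) = √6 ℏ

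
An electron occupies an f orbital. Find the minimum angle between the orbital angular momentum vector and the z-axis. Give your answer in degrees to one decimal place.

F corresponds to l = 3.
|L| = √(l(l+1)) ℏ = 2√3 ℏ.
The smallest angle corresponds to the largest L_z, i.e. m_l = l = 3, giving L_z = 3ℏ.
cos θ_min = 3/√12, so θ_min ≈ 30.0°.

θ_min ≈ 30.0°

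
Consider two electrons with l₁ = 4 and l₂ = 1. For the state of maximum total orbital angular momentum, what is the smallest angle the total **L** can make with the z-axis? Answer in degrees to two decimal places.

θ_min ≈ 24.09°

Angular momentum addition gives L = |l₁ − l₂|, …, l₁ + l₂.
L ∈ {3, 4, 5}.
The maximum is L = 5, with |L_tot| = ℏ√(5·6) = √30 ℏ.
The minimum angle with z is arccos(5/√30) ≈ 24.09°.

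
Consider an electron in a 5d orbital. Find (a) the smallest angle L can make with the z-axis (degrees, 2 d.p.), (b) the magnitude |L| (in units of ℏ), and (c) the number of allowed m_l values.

The 5d subshell has l = 2.
cos θ_min = 2/√6, so θ_min ≈ 35.26°.
|L| = ℏ√(2·3) = √6 ℏ ≈ 2.449ℏ.
There are 2l+1 = 5 values of m_l.

θ_min ≈ 35.26°; |L| = √6 ℏ ≈ 2.449ℏ; 5 values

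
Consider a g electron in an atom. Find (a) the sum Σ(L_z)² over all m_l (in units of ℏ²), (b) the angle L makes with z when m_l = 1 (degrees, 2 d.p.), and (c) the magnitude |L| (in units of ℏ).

Σ(L_z)² = 60 ℏ²; θ(m_l=1) ≈ 77.08°; |L| = 2√5 ℏ ≈ 4.472ℏ

G corresponds to l = 4.
Σ m_l² = 60, so Σ(L_z)² = 60 ℏ².
For m_l = 1: cos θ = 1/√20, θ ≈ 77.08°.
|L| = ℏ√(4·5) = 2√5 ℏ ≈ 4.472ℏ.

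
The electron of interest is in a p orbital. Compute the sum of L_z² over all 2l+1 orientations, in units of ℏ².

The letter p corresponds to l = 1.
m_l ∈ {-1, 0, 1}.
Summing m² from −1 to 1: Σ m_l² = 2.

Σ(L_z)² = 2 ℏ²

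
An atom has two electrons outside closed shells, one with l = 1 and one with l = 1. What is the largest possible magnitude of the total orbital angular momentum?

|L_tot|_max = √6 ℏ ≈ 2.449ℏ

L runs from |1 − 1| = 0 to 1 + 1 = 2.
Allowed values: L = 0, 1, 2.
The largest magnitude corresponds to L = 2: |L_tot| = ℏ√(2·3) = √6 ℏ.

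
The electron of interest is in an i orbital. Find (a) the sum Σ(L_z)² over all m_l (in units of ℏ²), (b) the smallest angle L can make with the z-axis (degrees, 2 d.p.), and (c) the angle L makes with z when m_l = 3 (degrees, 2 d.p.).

The letter i corresponds to l = 6.
Σ m_l² = 182, so Σ(L_z)² = 182 ℏ².
cos θ_min = 6/√42, so θ_min ≈ 22.21°.
For m_l = 3: cos θ = 3/√42, θ ≈ 62.42°.

Σ(L_z)² = 182 ℏ²; θ_min ≈ 22.21°; θ(m_l=3) ≈ 62.42°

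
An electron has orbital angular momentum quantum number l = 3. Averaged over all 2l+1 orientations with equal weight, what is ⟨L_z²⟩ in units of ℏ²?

⟨L_z²⟩ = 4 ℏ²

The allowed m_l values are -3, -2, -1, 0, 1, 2, 3.
Average of L_z² over 7 states: 28/7 ℏ² = 4 ℏ².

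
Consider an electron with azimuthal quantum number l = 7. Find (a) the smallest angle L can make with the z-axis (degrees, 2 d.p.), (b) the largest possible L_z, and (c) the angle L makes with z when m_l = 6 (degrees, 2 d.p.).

θ_min ≈ 20.70°; L_z,max = 7ℏ; θ(m_l=6) ≈ 36.70°

cos θ_min = 7/√56, so θ_min ≈ 20.70°.
L_z,max = lℏ = 7ℏ.
For m_l = 6: cos θ = 6/√56, θ ≈ 36.70°.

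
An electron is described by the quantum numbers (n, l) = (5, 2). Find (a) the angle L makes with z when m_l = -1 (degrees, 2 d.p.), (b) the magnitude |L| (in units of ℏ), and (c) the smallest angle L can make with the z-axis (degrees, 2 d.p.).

θ(m_l=-1) ≈ 114.09°; |L| = √6 ℏ ≈ 2.449ℏ; θ_min ≈ 35.26°

For m_l = -1: cos θ = -1/√6, θ ≈ 114.09°.
|L| = ℏ√(2·3) = √6 ℏ ≈ 2.449ℏ.
cos θ_min = 2/√6, so θ_min ≈ 35.26°.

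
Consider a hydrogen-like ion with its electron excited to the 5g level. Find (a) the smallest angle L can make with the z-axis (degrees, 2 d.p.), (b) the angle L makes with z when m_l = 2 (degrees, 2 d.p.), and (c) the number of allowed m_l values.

θ_min ≈ 26.57°; θ(m_l=2) ≈ 63.43°; 9 values

The 5g level has l = 4.
cos θ_min = 4/√20, so θ_min ≈ 26.57°.
For m_l = 2: cos θ = 2/√20, θ ≈ 63.43°.
There are 2l+1 = 9 values of m_l.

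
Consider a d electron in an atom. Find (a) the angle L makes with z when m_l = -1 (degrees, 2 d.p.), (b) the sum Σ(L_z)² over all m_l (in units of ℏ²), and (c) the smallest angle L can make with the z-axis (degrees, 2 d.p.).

A d state has l = 2.
For m_l = -1: cos θ = -1/√6, θ ≈ 114.09°.
Σ m_l² = 10, so Σ(L_z)² = 10 ℏ².
cos θ_min = 2/√6, so θ_min ≈ 35.26°.

θ(m_l=-1) ≈ 114.09°; Σ(L_z)² = 10 ℏ²; θ_min ≈ 35.26°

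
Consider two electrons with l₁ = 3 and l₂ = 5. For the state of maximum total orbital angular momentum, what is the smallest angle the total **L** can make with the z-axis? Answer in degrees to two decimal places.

Angular momentum addition gives L = |l₁ − l₂|, …, l₁ + l₂.
So L can be 2, 3, 4, 5, 6, 7, 8.
The maximum is L = 8, with |L_tot| = ℏ√(8·9) = 6√2 ℏ.
The minimum angle with z is arccos(8/√72) ≈ 19.47°.

θ_min ≈ 19.47°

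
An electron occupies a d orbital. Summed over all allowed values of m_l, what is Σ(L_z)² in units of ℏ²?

For a d orbital, l = 2.
The allowed m_l values are -2, -1, 0, 1, 2.
Σ m_l² = l(l+1)(2l+1)/3 = 2·3·5/3 = 10.

Σ(L_z)² = 10 ℏ²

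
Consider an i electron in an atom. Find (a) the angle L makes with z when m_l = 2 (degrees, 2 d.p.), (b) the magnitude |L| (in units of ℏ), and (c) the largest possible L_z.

For an i orbital, l = 6.
For m_l = 2: cos θ = 2/√42, θ ≈ 72.02°.
|L| = ℏ√(6·7) = √42 ℏ ≈ 6.481ℏ.
L_z,max = lℏ = 6ℏ.

θ(m_l=2) ≈ 72.02°; |L| = √42 ℏ ≈ 6.481ℏ; L_z,max = 6ℏ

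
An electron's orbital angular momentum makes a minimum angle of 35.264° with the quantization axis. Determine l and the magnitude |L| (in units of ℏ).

cos θ_min = l/√(l(l+1)) = √(l/(l+1)), so l/(l+1) = cos²(35.264°) = 0.6667.
Thus l = 0.6667/(1 − 0.6667) ≈ 2.
Then |L| = ℏ√(2·3) = √6 ℏ.

l = 2, |L| = √6 ℏ ≈ 2.449ℏ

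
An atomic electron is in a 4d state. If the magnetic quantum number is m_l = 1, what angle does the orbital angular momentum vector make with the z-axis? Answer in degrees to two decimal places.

4d means n = 4, l = 2.
|L| = √(l(l+1)) ℏ = √6 ℏ.
L_z = m_l ℏ = 1ℏ.
cos θ = L_z/|L| = 1/√6, so θ ≈ 65.91°.

θ ≈ 65.91°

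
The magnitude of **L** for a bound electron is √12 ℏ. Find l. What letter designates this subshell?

l = 3 (f orbital)

Since |L|² = l(l+1)ℏ², l(l+1) = 12.
Solving: l = 3.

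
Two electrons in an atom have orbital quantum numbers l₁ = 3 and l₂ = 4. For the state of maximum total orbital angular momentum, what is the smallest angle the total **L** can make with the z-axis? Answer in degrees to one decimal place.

L runs from |3 − 4| = 1 to 3 + 4 = 7.
So L can be 1, 2, 3, 4, 5, 6, 7.
The maximum is L = 7, with |L_tot| = ℏ√(7·8) = 2√14 ℏ.
The minimum angle with z is arccos(7/√56) ≈ 20.7°.

θ_min ≈ 20.7°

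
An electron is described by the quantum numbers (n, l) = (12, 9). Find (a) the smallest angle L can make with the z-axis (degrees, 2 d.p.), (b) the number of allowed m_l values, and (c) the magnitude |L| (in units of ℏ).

θ_min ≈ 18.43°; 19 values; |L| = 3√10 ℏ ≈ 9.487ℏ

cos θ_min = 9/√90, so θ_min ≈ 18.43°.
There are 2l+1 = 19 values of m_l.
|L| = ℏ√(9·10) = 3√10 ℏ ≈ 9.487ℏ.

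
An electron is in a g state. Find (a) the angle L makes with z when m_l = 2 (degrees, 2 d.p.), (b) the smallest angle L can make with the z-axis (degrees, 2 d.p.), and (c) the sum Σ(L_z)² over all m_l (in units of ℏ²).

G corresponds to l = 4.
For m_l = 2: cos θ = 2/√20, θ ≈ 63.43°.
cos θ_min = 4/√20, so θ_min ≈ 26.57°.
Σ m_l² = 60, so Σ(L_z)² = 60 ℏ².

θ(m_l=2) ≈ 63.43°; θ_min ≈ 26.57°; Σ(L_z)² = 60 ℏ²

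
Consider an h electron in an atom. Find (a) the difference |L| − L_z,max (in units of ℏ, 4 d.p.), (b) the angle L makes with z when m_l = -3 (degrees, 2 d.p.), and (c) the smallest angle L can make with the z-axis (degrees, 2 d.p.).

An h state has l = 5.
|L| − L_z,max = (√30 − 5)ℏ ≈ 0.4772ℏ.
For m_l = -3: cos θ = -3/√30, θ ≈ 123.21°.
cos θ_min = 5/√30, so θ_min ≈ 24.09°.

|L|−L_z,max ≈ 0.4772ℏ; θ(m_l=-3) ≈ 123.21°; θ_min ≈ 24.09°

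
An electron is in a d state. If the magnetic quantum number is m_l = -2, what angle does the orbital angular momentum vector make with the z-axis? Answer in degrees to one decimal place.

θ ≈ 144.7°

The letter d corresponds to l = 2.
|L| = ℏ√(l(l+1)) = √6 ℏ.
L_z = m_l ℏ = −2ℏ.
cos θ = L_z/|L| = -2/√6, so θ ≈ 144.7°.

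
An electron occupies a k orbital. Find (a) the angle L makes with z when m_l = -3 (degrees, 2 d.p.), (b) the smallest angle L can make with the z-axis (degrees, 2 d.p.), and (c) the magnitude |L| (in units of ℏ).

θ(m_l=-3) ≈ 113.63°; θ_min ≈ 20.70°; |L| = 2√14 ℏ ≈ 7.483ℏ

The letter k corresponds to l = 7.
For m_l = -3: cos θ = -3/√56, θ ≈ 113.63°.
cos θ_min = 7/√56, so θ_min ≈ 20.70°.
|L| = ℏ√(7·8) = 2√14 ℏ ≈ 7.483ℏ.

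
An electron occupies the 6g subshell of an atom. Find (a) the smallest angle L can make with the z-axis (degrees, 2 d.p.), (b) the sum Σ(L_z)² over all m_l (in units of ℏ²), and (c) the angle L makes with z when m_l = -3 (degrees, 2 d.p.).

The 6g subshell has l = 4.
cos θ_min = 4/√20, so θ_min ≈ 26.57°.
Σ m_l² = 60, so Σ(L_z)² = 60 ℏ².
For m_l = -3: cos θ = -3/√20, θ ≈ 132.13°.

θ_min ≈ 26.57°; Σ(L_z)² = 60 ℏ²; θ(m_l=-3) ≈ 132.13°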